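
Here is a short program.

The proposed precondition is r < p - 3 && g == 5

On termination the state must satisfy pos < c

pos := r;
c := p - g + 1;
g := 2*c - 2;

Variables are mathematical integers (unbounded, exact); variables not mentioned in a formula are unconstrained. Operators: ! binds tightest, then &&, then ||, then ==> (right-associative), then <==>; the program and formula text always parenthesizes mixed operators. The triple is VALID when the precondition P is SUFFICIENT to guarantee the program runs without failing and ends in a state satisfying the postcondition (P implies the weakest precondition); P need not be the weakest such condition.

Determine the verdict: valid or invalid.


Working backward. After the program, pos < c must hold.
Before g := 2*c - 2: pos < c
Before c := p - g + 1: g + pos < p + 1
Before pos := r: g + r < p + 1
The weakest precondition is g + r < p + 1.
Check whether r < p - 3 && g == 5 implies it.
Countermodel: at the initial state g = 5, p = 0, r = -4, the precondition holds but the weakest precondition fails.
Answer: invalid


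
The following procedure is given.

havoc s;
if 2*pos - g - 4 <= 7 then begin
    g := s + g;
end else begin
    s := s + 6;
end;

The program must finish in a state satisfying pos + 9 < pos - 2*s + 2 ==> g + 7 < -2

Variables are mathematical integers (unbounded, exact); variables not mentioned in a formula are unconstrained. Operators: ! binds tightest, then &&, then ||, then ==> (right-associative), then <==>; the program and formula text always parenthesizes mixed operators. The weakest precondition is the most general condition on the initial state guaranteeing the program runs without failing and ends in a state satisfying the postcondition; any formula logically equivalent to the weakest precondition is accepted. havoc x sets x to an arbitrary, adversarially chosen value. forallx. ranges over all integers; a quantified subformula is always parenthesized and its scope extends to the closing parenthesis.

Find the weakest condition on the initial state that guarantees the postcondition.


Working backward. After the program, the postcondition pos + 9 < pos - 2*s + 2 ==> g + 7 < -2 must hold; in canonical form it is 2*s < -7 ==> g < -9.
Then branch requires 2*s < -7 ==> g + s < -9; else branch requires 2*s < -19 ==> g < -9.
Before the if: (2*pos <= g + 11 ==> (2*s < -7 ==> g + s < -9)) && ((!(2*pos <= g + 11)) ==> (2*s < -19 ==> g < -9))
Before havoc s: forall s_1. ((2*pos <= g + 11 ==> (2*s_1 < -7 ==> g + s_1 < -9)) && ((!(2*pos <= g + 11)) ==> (2*s_1 < -19 ==> g < -9)))
Answer: WP = forall s_1. ((2*pos <= g + 11 ==> (2*s_1 < -7 ==> g + s_1 < -9)) && ((!(2*pos <= g + 11)) ==> (2*s_1 < -19 ==> g < -9)))


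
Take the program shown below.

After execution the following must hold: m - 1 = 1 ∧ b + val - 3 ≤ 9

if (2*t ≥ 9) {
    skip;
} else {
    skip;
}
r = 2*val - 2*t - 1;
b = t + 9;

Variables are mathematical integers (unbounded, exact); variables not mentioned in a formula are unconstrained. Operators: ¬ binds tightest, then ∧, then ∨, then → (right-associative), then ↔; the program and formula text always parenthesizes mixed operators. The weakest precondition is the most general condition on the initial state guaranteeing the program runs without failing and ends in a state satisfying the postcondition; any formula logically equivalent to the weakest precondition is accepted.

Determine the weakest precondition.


Working backward. After the program, the postcondition m - 1 = 1 ∧ b + val - 3 ≤ 9 must hold; in canonical form it is m = 2 ∧ b + val ≤ 12.
Before b := t + 9: m = 2 ∧ t + val ≤ 3
Before r := 2*val - 2*t - 1: m = 2 ∧ t + val ≤ 3
Then branch requires m = 2 ∧ t + val ≤ 3; else branch requires m = 2 ∧ t + val ≤ 3.
Before the if: (2*t ≥ 9 → (m = 2 ∧ t + val ≤ 3)) ∧ ((¬(2*t ≥ 9)) → (m = 2 ∧ t + val ≤ 3))
Answer: WP = (2*t ≥ 9 → (m = 2 ∧ t + val ≤ 3)) ∧ ((¬(2*t ≥ 9)) → (m = 2 ∧ t + val ≤ 3))


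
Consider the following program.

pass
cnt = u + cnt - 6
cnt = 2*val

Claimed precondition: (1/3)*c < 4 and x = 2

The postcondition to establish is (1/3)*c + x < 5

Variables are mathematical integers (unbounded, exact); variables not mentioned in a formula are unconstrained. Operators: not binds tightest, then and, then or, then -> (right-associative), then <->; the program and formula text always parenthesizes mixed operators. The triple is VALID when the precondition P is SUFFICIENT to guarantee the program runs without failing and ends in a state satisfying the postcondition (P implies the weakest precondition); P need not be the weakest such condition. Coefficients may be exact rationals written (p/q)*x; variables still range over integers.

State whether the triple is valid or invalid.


Working backward. After the program, (1/3)*c + x < 5 must hold.
Before cnt := 2*val: (1/3)*c + x < 5
Before cnt := u + cnt - 6: (1/3)*c + x < 5
Before skip: (1/3)*c + x < 5
The weakest precondition is (1/3)*c + x < 5.
Check whether (1/3)*c < 4 and x = 2 implies it.
Countermodel: at the initial state c = 9, x = 2, the precondition holds but the weakest precondition fails.
Answer: invalid


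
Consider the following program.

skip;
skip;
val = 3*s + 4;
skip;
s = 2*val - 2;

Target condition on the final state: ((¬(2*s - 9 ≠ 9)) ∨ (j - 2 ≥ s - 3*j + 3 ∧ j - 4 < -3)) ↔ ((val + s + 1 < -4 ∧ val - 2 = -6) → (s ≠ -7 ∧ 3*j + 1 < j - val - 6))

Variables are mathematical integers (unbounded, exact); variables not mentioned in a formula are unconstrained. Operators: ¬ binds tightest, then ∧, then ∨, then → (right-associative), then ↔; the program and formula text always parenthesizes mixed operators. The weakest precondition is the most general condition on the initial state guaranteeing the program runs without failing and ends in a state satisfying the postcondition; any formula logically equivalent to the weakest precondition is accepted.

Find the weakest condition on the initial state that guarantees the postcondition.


Working backward. After the program, the postcondition ((¬(2*s - 9 ≠ 9)) ∨ (j - 2 ≥ s - 3*j + 3 ∧ j - 4 < -3)) ↔ ((val + s + 1 < -4 ∧ val - 2 = -6) → (s ≠ -7 ∧ 3*j + 1 < j - val - 6)) must hold; in canonical form it is ((¬(2*s ≠ 18)) ∨ (4*j ≥ s + 5 ∧ j < 1)) ↔ ((s + val < -5 ∧ val = -4) → (s ≠ -7 ∧ 2*j + val < -7)).
Before s := 2*val - 2: ((¬(4*val ≠ 22)) ∨ (4*j ≥ 2*val + 3 ∧ j < 1)) ↔ ((3*val < -3 ∧ val = -4) → (2*val ≠ -5 ∧ 2*j + val < -7))
Before skip: ((¬(4*val ≠ 22)) ∨ (4*j ≥ 2*val + 3 ∧ j < 1)) ↔ ((3*val < -3 ∧ val = -4) → (2*val ≠ -5 ∧ 2*j + val < -7))
Before val := 3*s + 4: ((¬(12*s ≠ 6)) ∨ (4*j ≥ 6*s + 11 ∧ j < 1)) ↔ ((9*s < -15 ∧ 3*s = -8) → (6*s ≠ -13 ∧ 2*j + 3*s < -11))
Before skip: ((¬(12*s ≠ 6)) ∨ (4*j ≥ 6*s + 11 ∧ j < 1)) ↔ ((9*s < -15 ∧ 3*s = -8) → (6*s ≠ -13 ∧ 2*j + 3*s < -11))
Before skip: ((¬(12*s ≠ 6)) ∨ (4*j ≥ 6*s + 11 ∧ j < 1)) ↔ ((9*s < -15 ∧ 3*s = -8) → (6*s ≠ -13 ∧ 2*j + 3*s < -11))
Answer: WP = ((¬(12*s ≠ 6)) ∨ (4*j ≥ 6*s + 11 ∧ j < 1)) ↔ ((9*s < -15 ∧ 3*s = -8) → (6*s ≠ -13 ∧ 2*j + 3*s < -11))


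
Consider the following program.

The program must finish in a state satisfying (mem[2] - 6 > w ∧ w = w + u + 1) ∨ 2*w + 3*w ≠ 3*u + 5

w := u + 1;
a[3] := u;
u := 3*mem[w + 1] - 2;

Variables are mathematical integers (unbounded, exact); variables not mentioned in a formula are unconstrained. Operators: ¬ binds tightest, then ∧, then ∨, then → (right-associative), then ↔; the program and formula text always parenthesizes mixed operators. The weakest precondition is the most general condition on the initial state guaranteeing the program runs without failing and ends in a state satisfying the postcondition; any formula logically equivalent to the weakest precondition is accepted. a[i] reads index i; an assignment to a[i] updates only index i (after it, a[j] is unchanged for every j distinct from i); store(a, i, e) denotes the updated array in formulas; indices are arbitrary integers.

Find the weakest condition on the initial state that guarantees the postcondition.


Working backward. After the program, the postcondition (mem[2] - 6 > w ∧ w = w + u + 1) ∨ 2*w + 3*w ≠ 3*u + 5 must hold; in canonical form it is (mem[2] > w + 6 ∧ u = -1) ∨ 5*w ≠ 3*u + 5.
Before u := 3*mem[w + 1] - 2: (mem[2] > w + 6 ∧ 3*mem[w + 1] = 1) ∨ 5*w ≠ 9*mem[w + 1] - 1
Before a[3] := u: (mem[2] > w + 6 ∧ 3*mem[w + 1] = 1) ∨ 5*w ≠ 9*mem[w + 1] - 1
Before w := u + 1: (mem[2] > u + 7 ∧ 3*mem[u + 2] = 1) ∨ 5*u ≠ 9*mem[u + 2] - 6
Answer: WP = (mem[2] > u + 7 ∧ 3*mem[u + 2] = 1) ∨ 5*u ≠ 9*mem[u + 2] - 6


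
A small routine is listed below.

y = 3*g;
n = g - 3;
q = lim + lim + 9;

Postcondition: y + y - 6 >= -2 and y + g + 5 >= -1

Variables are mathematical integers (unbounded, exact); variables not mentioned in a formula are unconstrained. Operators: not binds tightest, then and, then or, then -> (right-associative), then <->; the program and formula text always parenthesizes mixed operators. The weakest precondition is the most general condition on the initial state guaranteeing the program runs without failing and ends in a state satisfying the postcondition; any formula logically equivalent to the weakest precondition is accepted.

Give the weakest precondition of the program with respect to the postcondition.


Working backward. After the program, the postcondition y + y - 6 >= -2 and y + g + 5 >= -1 must hold; in canonical form it is 2*y >= 4 and g + y >= -6.
Before q := lim + lim + 9: 2*y >= 4 and g + y >= -6
Before n := g - 3: 2*y >= 4 and g + y >= -6
Before y := 3*g: 6*g >= 4 and 4*g >= -6
Answer: WP = 6*g >= 4 and 4*g >= -6


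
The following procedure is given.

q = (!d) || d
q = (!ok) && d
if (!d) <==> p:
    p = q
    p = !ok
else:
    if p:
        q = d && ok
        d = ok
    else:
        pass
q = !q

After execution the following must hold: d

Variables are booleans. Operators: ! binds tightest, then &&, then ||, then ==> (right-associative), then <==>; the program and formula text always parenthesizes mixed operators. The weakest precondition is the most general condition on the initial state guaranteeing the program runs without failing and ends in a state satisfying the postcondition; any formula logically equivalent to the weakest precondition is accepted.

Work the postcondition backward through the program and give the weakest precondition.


Working backward. After the program, d must hold.
Before q := !q: d
Then branch requires d; else branch requires (p ==> ok) && ((!p) ==> d).
Before the if: (((!d) <==> p) ==> d) && ((!((!d) <==> p)) ==> ((p ==> ok) && ((!p) ==> d)))
Before q := (!ok) && d: (((!d) <==> p) ==> d) && ((!((!d) <==> p)) ==> ((p ==> ok) && ((!p) ==> d)))
Before q := (!d) || d: (((!d) <==> p) ==> d) && ((!((!d) <==> p)) ==> ((p ==> ok) && ((!p) ==> d)))
Answer: WP = (((!d) <==> p) ==> d) && ((!((!d) <==> p)) ==> ((p ==> ok) && ((!p) ==> d)))


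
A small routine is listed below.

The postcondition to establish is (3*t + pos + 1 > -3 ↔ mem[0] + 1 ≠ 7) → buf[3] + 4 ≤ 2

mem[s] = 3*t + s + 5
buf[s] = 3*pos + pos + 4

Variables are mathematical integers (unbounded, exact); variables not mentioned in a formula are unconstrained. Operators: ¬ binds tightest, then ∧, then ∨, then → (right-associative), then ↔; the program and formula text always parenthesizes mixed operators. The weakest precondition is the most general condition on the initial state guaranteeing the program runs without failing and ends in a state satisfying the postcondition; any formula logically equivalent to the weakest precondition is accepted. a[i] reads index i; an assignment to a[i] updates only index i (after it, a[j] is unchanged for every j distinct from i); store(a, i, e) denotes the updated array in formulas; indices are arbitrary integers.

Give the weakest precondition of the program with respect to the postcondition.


Working backward. After the program, the postcondition (3*t + pos + 1 > -3 ↔ mem[0] + 1 ≠ 7) → buf[3] + 4 ≤ 2 must hold; in canonical form it is (pos + 3*t > -4 ↔ mem[0] ≠ 6) → buf[3] ≤ -2.
Before buf[s] := 3*pos + pos + 4: (pos + 3*t > -4 ↔ mem[0] ≠ 6) → store(buf, s, 4*pos + 4)[3] ≤ -2
Before mem[s] := 3*t + s + 5: (pos + 3*t > -4 ↔ store(mem, s, s + 3*t + 5)[0] ≠ 6) → store(buf, s, 4*pos + 4)[3] ≤ -2
Answer: WP = (pos + 3*t > -4 ↔ store(mem, s, s + 3*t + 5)[0] ≠ 6) → store(buf, s, 4*pos + 4)[3] ≤ -2


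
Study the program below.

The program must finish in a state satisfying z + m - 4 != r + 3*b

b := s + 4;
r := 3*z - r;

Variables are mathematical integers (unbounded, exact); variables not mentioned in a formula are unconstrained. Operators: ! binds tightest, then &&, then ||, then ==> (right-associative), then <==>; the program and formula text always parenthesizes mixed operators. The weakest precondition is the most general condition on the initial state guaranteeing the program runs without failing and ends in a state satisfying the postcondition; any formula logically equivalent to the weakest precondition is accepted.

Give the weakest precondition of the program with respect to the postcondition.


Working backward. After the program, the postcondition z + m - 4 != r + 3*b must hold; in canonical form it is m + z != 3*b + r + 4.
Before r := 3*z - r: m + r != 3*b + 2*z + 4
Before b := s + 4: m + r != 3*s + 2*z + 16
Answer: WP = m + r != 3*s + 2*z + 16


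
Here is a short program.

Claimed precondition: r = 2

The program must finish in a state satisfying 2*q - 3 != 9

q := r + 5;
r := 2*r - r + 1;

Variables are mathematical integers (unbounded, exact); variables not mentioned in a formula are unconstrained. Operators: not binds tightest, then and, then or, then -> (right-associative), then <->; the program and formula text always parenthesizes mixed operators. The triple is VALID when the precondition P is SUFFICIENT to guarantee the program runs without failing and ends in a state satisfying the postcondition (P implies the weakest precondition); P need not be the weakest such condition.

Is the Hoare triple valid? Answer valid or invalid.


Working backward. After the program, the postcondition 2*q - 3 != 9 must hold; in canonical form it is 2*q != 12.
Before r := 2*r - r + 1: 2*q != 12
Before q := r + 5: 2*r != 2
The weakest precondition is 2*r != 2.
Check whether r = 2 implies it.
Every state satisfying the precondition satisfies the weakest precondition: the implication holds.
Answer: valid


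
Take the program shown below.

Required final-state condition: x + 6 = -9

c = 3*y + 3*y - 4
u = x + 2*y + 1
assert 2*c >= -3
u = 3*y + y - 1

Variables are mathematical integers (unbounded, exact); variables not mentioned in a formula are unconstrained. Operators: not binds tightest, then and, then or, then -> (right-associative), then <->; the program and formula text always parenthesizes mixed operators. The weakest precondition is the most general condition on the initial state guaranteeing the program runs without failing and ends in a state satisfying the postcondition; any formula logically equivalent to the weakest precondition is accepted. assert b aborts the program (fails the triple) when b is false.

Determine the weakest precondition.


Working backward. After the program, the postcondition x + 6 = -9 must hold; in canonical form it is x = -15.
Before u := 3*y + y - 1: x = -15
Before assert 2*c >= -3: 2*c >= -3 and x = -15
Before u := x + 2*y + 1: 2*c >= -3 and x = -15
Before c := 3*y + 3*y - 4: 12*y >= 5 and x = -15
Answer: WP = 12*y >= 5 and x = -15


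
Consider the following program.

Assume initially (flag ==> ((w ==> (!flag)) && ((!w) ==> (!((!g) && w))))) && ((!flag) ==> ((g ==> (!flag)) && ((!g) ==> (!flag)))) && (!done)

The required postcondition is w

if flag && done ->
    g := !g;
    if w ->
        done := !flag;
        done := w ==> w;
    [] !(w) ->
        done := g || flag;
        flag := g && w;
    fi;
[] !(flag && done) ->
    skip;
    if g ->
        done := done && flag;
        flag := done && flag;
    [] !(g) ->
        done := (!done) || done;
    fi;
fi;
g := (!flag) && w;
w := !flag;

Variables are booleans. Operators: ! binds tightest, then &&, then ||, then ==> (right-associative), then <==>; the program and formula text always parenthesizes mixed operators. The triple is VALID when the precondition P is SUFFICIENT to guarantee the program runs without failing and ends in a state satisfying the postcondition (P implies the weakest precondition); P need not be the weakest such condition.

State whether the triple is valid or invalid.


Working backward. After the program, w must hold.
Before w := !flag: !flag
Before g := (!flag) && w: !flag
Then branch requires (w ==> (!flag)) && ((!w) ==> (!((!g) && w))); else branch requires (g ==> (!(done && flag))) && ((!g) ==> (!flag)).
Before the if: ((flag && done) ==> ((w ==> (!flag)) && ((!w) ==> (!((!g) && w))))) && ((!(flag && done)) ==> ((g ==> (!(done && flag))) && ((!g) ==> (!flag))))
The weakest precondition is ((flag && done) ==> ((w ==> (!flag)) && ((!w) ==> (!((!g) && w))))) && ((!(flag && done)) ==> ((g ==> (!(done && flag))) && ((!g) ==> (!flag)))).
Check whether (flag ==> ((w ==> (!flag)) && ((!w) ==> (!((!g) && w))))) && ((!flag) ==> ((g ==> (!flag)) && ((!g) ==> (!flag)))) && (!done) implies it.
Countermodel: at the initial state done = false, flag = true, g = false, w = false, the precondition holds but the weakest precondition fails.
Answer: invalid


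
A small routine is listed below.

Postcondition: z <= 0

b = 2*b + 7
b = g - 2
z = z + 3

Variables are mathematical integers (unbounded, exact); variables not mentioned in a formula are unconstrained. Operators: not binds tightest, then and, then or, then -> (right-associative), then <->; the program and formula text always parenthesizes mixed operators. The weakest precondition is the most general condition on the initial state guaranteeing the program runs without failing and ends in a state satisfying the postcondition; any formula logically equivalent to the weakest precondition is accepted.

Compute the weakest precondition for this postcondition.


Working backward. After the program, z <= 0 must hold.
Before z := z + 3: z <= -3
Before b := g - 2: z <= -3
Before b := 2*b + 7: z <= -3
Answer: WP = z <= -3


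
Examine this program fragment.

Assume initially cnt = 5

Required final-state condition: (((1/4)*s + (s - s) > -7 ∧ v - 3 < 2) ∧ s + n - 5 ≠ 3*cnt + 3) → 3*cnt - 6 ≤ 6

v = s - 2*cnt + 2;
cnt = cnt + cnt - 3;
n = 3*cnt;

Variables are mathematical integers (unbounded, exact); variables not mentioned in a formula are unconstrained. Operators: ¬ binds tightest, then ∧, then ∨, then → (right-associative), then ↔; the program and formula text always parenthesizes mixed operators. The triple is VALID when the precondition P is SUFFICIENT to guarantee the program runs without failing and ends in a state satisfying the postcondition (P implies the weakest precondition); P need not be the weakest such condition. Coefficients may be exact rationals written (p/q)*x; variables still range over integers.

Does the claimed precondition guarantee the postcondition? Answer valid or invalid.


Working backward. After the program, the postcondition (((1/4)*s + (s - s) > -7 ∧ v - 3 < 2) ∧ s + n - 5 ≠ 3*cnt + 3) → 3*cnt - 6 ≤ 6 must hold; in canonical form it is ((1/4)*s > -7 ∧ v < 5 ∧ n + s ≠ 3*cnt + 8) → 3*cnt ≤ 12.
Before n := 3*cnt: ((1/4)*s > -7 ∧ v < 5 ∧ s ≠ 8) → 3*cnt ≤ 12
Before cnt := cnt + cnt - 3: ((1/4)*s > -7 ∧ v < 5 ∧ s ≠ 8) → 6*cnt ≤ 21
Before v := s - 2*cnt + 2: ((1/4)*s > -7 ∧ s < 2*cnt + 3 ∧ s ≠ 8) → 6*cnt ≤ 21
The weakest precondition is ((1/4)*s > -7 ∧ s < 2*cnt + 3 ∧ s ≠ 8) → 6*cnt ≤ 21.
Check whether cnt = 5 implies it.
Countermodel: at the initial state cnt = 5, s = -27, the precondition holds but the weakest precondition fails.
Answer: invalid


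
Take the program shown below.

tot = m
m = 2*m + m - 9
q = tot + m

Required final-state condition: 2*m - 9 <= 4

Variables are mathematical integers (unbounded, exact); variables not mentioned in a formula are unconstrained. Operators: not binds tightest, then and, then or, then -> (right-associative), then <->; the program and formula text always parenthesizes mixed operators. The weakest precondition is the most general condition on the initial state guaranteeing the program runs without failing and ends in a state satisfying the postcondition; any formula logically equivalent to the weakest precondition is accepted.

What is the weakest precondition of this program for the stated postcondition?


Working backward. After the program, the postcondition 2*m - 9 <= 4 must hold; in canonical form it is 2*m <= 13.
Before q := tot + m: 2*m <= 13
Before m := 2*m + m - 9: 6*m <= 31
Before tot := m: 6*m <= 31
Answer: WP = 6*m <= 31


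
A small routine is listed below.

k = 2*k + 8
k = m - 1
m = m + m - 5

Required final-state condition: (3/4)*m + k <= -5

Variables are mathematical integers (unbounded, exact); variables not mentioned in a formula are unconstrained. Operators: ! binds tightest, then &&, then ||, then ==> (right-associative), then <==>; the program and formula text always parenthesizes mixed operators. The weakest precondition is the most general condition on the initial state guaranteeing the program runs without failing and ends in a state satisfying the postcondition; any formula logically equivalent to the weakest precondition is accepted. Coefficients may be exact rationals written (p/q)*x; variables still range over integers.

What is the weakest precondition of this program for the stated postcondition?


Working backward. After the program, the postcondition (3/4)*m + k <= -5 must hold; in canonical form it is k + (3/4)*m <= -5.
Before m := m + m - 5: k + (3/2)*m <= -5/4
Before k := m - 1: (5/2)*m <= -1/4
Before k := 2*k + 8: (5/2)*m <= -1/4
Answer: WP = (5/2)*m <= -1/4


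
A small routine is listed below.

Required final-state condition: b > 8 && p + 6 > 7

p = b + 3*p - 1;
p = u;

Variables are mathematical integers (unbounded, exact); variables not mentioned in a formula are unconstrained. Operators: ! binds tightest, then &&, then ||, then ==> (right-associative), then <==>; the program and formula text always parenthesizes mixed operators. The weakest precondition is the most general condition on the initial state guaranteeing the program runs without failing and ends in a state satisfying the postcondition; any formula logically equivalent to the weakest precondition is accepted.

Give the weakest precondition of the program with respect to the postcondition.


Working backward. After the program, the postcondition b > 8 && p + 6 > 7 must hold; in canonical form it is b > 8 && p > 1.
Before p := u: b > 8 && u > 1
Before p := b + 3*p - 1: b > 8 && u > 1
Answer: WP = b > 8 && u > 1


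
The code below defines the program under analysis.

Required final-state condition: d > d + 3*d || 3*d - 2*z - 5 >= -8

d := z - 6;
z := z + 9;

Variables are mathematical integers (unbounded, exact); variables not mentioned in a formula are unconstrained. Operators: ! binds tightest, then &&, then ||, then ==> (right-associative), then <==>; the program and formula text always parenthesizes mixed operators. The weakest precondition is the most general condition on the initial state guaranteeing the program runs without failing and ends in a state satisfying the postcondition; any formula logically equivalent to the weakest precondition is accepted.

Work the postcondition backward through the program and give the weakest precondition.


Working backward. After the program, the postcondition d > d + 3*d || 3*d - 2*z - 5 >= -8 must hold; in canonical form it is 3*d < 0 || 3*d >= 2*z - 3.
Before z := z + 9: 3*d < 0 || 3*d >= 2*z + 15
Before d := z - 6: 3*z < 18 || z >= 33
Answer: WP = 3*z < 18 || z >= 33


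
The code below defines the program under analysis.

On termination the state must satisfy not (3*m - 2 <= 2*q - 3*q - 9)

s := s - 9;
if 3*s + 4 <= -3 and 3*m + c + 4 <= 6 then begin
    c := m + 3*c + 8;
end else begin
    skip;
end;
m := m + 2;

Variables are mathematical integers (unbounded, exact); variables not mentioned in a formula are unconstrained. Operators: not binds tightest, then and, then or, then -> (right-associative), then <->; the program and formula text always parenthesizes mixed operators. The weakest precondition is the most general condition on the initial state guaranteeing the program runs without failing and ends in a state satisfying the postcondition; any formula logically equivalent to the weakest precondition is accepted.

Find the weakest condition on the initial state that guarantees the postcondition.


Working backward. After the program, the postcondition not (3*m - 2 <= 2*q - 3*q - 9) must hold; in canonical form it is not (3*m + q <= -7).
Before m := m + 2: not (3*m + q <= -13)
Then branch requires not (3*m + q <= -13); else branch requires not (3*m + q <= -13).
Before the if: ((3*s <= -7 and c + 3*m <= 2) -> (not (3*m + q <= -13))) and ((not (3*s <= -7 and c + 3*m <= 2)) -> (not (3*m + q <= -13)))
Before s := s - 9: ((3*s <= 20 and c + 3*m <= 2) -> (not (3*m + q <= -13))) and ((not (3*s <= 20 and c + 3*m <= 2)) -> (not (3*m + q <= -13)))
Answer: WP = ((3*s <= 20 and c + 3*m <= 2) -> (not (3*m + q <= -13))) and ((not (3*s <= 20 and c + 3*m <= 2)) -> (not (3*m + q <= -13)))


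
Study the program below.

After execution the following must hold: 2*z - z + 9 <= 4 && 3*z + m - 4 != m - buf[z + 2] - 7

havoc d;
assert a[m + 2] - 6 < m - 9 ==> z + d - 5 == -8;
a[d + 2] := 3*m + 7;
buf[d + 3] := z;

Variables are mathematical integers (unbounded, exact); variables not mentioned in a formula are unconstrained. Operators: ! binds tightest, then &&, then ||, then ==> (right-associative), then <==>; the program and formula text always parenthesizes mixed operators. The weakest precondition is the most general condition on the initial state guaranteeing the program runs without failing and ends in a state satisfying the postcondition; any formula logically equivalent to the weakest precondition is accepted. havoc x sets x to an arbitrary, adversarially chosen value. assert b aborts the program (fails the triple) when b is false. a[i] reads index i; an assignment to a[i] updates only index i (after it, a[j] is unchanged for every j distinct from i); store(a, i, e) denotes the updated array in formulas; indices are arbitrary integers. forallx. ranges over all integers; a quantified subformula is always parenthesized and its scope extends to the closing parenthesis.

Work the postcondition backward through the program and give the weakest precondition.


Working backward. After the program, the postcondition 2*z - z + 9 <= 4 && 3*z + m - 4 != m - buf[z + 2] - 7 must hold; in canonical form it is z <= -5 && buf[z + 2] + 3*z != -3.
Before buf[d + 3] := z: z <= -5 && store(buf, d + 3, z)[z + 2] + 3*z != -3
Before a[d + 2] := 3*m + 7: z <= -5 && store(buf, d + 3, z)[z + 2] + 3*z != -3
Before assert a[m + 2] - 6 < m - 9 ==> z + d - 5 == -8: (a[m + 2] < m - 3 ==> d + z == -3) && z <= -5 && store(buf, d + 3, z)[z + 2] + 3*z != -3
Before havoc d: forall d_1. ((a[m + 2] < m - 3 ==> d_1 + z == -3) && z <= -5 && store(buf, d_1 + 3, z)[z + 2] + 3*z != -3)
Answer: WP = forall d_1. ((a[m + 2] < m - 3 ==> d_1 + z == -3) && z <= -5 && store(buf, d_1 + 3, z)[z + 2] + 3*z != -3)


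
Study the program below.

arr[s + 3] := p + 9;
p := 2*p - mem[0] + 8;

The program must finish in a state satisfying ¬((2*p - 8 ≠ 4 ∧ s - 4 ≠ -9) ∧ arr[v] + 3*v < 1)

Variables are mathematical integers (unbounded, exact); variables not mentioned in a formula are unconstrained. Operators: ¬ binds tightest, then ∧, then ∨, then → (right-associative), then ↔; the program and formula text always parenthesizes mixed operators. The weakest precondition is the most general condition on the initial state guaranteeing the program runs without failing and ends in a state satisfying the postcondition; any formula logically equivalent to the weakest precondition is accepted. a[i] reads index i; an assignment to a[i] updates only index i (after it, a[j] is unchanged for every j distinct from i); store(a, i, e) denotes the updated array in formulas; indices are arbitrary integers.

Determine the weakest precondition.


Working backward. After the program, the postcondition ¬((2*p - 8 ≠ 4 ∧ s - 4 ≠ -9) ∧ arr[v] + 3*v < 1) must hold; in canonical form it is ¬(2*p ≠ 12 ∧ s ≠ -5 ∧ arr[v] + 3*v < 1).
Before p := 2*p - mem[0] + 8: ¬(4*p ≠ 2*mem[0] - 4 ∧ s ≠ -5 ∧ arr[v] + 3*v < 1)
Before arr[s + 3] := p + 9: ¬(4*p ≠ 2*mem[0] - 4 ∧ s ≠ -5 ∧ store(arr, s + 3, p + 9)[v] + 3*v < 1)
Answer: WP = ¬(4*p ≠ 2*mem[0] - 4 ∧ s ≠ -5 ∧ store(arr, s + 3, p + 9)[v] + 3*v < 1)


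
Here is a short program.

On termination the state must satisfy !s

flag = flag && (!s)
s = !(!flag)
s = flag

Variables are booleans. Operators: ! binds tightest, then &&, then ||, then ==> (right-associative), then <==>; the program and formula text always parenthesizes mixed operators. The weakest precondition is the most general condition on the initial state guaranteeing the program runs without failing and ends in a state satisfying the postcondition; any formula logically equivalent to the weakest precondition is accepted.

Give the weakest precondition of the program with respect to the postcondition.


Working backward. After the program, !s must hold.
Before s := flag: !flag
Before s := !(!flag): !flag
Before flag := flag && (!s): !(flag && (!s))
Answer: WP = !(flag && (!s))


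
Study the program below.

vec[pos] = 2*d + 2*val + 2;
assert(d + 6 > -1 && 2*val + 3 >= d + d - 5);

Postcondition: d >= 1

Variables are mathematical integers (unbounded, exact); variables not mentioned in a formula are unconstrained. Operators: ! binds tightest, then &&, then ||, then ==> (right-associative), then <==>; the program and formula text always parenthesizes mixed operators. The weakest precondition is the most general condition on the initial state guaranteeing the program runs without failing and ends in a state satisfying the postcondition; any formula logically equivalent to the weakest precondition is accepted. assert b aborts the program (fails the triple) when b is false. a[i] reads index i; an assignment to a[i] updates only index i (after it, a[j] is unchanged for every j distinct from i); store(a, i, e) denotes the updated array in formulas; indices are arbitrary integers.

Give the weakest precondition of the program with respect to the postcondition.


Working backward. After the program, d >= 1 must hold.
Before assert d + 6 > -1 && 2*val + 3 >= d + d - 5: d > -7 && 2*val >= 2*d - 8 && d >= 1
Before vec[pos] := 2*d + 2*val + 2: d > -7 && 2*val >= 2*d - 8 && d >= 1
Answer: WP = d > -7 && 2*val >= 2*d - 8 && d >= 1


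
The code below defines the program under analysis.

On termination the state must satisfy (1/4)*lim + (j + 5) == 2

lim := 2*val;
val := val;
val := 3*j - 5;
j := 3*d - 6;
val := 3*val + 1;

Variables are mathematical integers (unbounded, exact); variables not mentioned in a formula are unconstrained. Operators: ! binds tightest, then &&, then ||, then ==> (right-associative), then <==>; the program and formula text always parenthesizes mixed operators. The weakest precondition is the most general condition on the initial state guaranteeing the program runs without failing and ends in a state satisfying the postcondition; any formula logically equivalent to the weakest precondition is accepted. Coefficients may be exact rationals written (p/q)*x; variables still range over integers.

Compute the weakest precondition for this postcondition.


Working backward. After the program, the postcondition (1/4)*lim + (j + 5) == 2 must hold; in canonical form it is j + (1/4)*lim == -3.
Before val := 3*val + 1: j + (1/4)*lim == -3
Before j := 3*d - 6: 3*d + (1/4)*lim == 3
Before val := 3*j - 5: 3*d + (1/4)*lim == 3
Before val := val: 3*d + (1/4)*lim == 3
Before lim := 2*val: 3*d + (1/2)*val == 3
Answer: WP = 3*d + (1/2)*val == 3


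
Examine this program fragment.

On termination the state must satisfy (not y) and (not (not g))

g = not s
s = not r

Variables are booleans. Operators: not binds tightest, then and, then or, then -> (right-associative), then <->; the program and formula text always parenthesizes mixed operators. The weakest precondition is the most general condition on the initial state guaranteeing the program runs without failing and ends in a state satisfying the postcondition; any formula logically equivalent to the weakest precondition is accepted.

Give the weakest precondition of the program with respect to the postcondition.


Working backward. After the program, the postcondition (not y) and (not (not g)) must hold; in canonical form it is (not y) and g.
Before s := not r: (not y) and g
Before g := not s: (not y) and (not s)
Answer: WP = (not y) and (not s)


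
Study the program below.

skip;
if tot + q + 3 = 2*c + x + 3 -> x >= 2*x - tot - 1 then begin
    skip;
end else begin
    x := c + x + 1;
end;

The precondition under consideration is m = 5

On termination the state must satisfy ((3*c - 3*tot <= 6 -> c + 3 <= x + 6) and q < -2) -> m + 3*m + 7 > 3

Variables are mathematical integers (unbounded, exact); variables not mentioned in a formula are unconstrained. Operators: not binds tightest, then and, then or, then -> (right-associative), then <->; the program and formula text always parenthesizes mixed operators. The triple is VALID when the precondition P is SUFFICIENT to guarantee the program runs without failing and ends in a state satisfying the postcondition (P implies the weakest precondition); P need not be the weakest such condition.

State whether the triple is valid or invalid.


Working backward. After the program, the postcondition ((3*c - 3*tot <= 6 -> c + 3 <= x + 6) and q < -2) -> m + 3*m + 7 > 3 must hold; in canonical form it is ((3*c <= 3*tot + 6 -> c <= x + 3) and q < -2) -> 4*m > -4.
Then branch requires ((3*c <= 3*tot + 6 -> c <= x + 3) and q < -2) -> 4*m > -4; else branch requires ((3*c <= 3*tot + 6 -> x >= -4) and q < -2) -> 4*m > -4.
Before the if: ((q + tot = 2*c + x -> tot >= x - 1) -> (((3*c <= 3*tot + 6 -> c <= x + 3) and q < -2) -> 4*m > -4)) and ((not (q + tot = 2*c + x -> tot >= x - 1)) -> (((3*c <= 3*tot + 6 -> x >= -4) and q < -2) -> 4*m > -4))
Before skip: ((q + tot = 2*c + x -> tot >= x - 1) -> (((3*c <= 3*tot + 6 -> c <= x + 3) and q < -2) -> 4*m > -4)) and ((not (q + tot = 2*c + x -> tot >= x - 1)) -> (((3*c <= 3*tot + 6 -> x >= -4) and q < -2) -> 4*m > -4))
The weakest precondition is ((q + tot = 2*c + x -> tot >= x - 1) -> (((3*c <= 3*tot + 6 -> c <= x + 3) and q < -2) -> 4*m > -4)) and ((not (q + tot = 2*c + x -> tot >= x - 1)) -> (((3*c <= 3*tot + 6 -> x >= -4) and q < -2) -> 4*m > -4)).
Check whether m = 5 implies it.
Every state satisfying the precondition satisfies the weakest precondition: the implication holds.
Answer: valid


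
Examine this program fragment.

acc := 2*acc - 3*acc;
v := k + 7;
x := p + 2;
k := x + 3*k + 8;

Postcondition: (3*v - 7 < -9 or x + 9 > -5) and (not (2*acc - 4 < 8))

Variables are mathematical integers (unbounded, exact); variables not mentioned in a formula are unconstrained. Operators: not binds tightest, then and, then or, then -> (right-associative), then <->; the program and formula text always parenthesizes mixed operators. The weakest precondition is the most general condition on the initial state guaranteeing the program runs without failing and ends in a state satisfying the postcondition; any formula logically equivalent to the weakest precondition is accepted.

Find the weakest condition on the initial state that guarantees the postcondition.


Working backward. After the program, the postcondition (3*v - 7 < -9 or x + 9 > -5) and (not (2*acc - 4 < 8)) must hold; in canonical form it is (3*v < -2 or x > -14) and (not (2*acc < 12)).
Before k := x + 3*k + 8: (3*v < -2 or x > -14) and (not (2*acc < 12))
Before x := p + 2: (3*v < -2 or p > -16) and (not (2*acc < 12))
Before v := k + 7: (3*k < -23 or p > -16) and (not (2*acc < 12))
Before acc := 2*acc - 3*acc: (3*k < -23 or p > -16) and (not (2*acc > -12))
Answer: WP = (3*k < -23 or p > -16) and (not (2*acc > -12))


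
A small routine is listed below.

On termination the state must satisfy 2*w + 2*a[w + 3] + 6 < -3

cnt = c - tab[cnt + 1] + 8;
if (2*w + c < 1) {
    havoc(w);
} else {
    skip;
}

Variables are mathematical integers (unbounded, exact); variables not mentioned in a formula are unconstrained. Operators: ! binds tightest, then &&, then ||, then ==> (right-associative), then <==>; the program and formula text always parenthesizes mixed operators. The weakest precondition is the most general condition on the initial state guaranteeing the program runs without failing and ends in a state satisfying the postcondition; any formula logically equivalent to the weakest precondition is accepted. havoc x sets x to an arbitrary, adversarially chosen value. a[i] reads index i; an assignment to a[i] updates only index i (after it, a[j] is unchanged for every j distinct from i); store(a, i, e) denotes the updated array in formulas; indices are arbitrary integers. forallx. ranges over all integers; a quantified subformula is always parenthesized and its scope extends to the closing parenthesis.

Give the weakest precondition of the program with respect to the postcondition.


Working backward. After the program, the postcondition 2*w + 2*a[w + 3] + 6 < -3 must hold; in canonical form it is 2*a[w + 3] + 2*w < -9.
Then branch requires forall w_1. 2*a[w_1 + 3] + 2*w_1 < -9; else branch requires 2*a[w + 3] + 2*w < -9.
Before the if: (c + 2*w < 1 ==> (forall w_1. 2*a[w_1 + 3] + 2*w_1 < -9)) && ((!(c + 2*w < 1)) ==> 2*a[w + 3] + 2*w < -9)
Before cnt := c - tab[cnt + 1] + 8: (c + 2*w < 1 ==> (forall w_1. 2*a[w_1 + 3] + 2*w_1 < -9)) && ((!(c + 2*w < 1)) ==> 2*a[w + 3] + 2*w < -9)
Answer: WP = (c + 2*w < 1 ==> (forall w_1. 2*a[w_1 + 3] + 2*w_1 < -9)) && ((!(c + 2*w < 1)) ==> 2*a[w + 3] + 2*w < -9)


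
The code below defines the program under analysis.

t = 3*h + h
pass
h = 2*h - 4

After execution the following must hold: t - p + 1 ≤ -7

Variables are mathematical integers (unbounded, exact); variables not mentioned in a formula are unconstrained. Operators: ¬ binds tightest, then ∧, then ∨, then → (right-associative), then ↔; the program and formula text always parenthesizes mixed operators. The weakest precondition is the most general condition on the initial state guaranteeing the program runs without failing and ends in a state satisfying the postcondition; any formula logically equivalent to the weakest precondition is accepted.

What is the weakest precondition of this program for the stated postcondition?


Working backward. After the program, the postcondition t - p + 1 ≤ -7 must hold; in canonical form it is t ≤ p - 8.
Before h := 2*h - 4: t ≤ p - 8
Before skip: t ≤ p - 8
Before t := 3*h + h: 4*h ≤ p - 8
Answer: WP = 4*h ≤ p - 8


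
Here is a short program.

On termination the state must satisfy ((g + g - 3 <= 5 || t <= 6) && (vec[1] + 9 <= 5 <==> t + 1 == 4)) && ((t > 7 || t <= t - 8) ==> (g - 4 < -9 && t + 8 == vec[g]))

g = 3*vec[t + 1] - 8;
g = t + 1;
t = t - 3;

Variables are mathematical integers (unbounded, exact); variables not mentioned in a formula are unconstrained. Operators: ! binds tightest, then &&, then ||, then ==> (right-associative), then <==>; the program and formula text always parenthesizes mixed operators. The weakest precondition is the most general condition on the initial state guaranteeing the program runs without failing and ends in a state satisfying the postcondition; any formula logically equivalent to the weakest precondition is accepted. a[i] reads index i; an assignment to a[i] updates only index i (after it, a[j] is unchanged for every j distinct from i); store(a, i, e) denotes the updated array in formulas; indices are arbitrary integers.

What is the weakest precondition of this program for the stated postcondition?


Working backward. After the program, the postcondition ((g + g - 3 <= 5 || t <= 6) && (vec[1] + 9 <= 5 <==> t + 1 == 4)) && ((t > 7 || t <= t - 8) ==> (g - 4 < -9 && t + 8 == vec[g])) must hold; in canonical form it is (2*g <= 8 || t <= 6) && (vec[1] <= -4 <==> t == 3) && (t > 7 ==> (g < -5 && t == vec[g] - 8)).
Before t := t - 3: (2*g <= 8 || t <= 9) && (vec[1] <= -4 <==> t == 6) && (t > 10 ==> (g < -5 && t == vec[g] - 5))
Before g := t + 1: (2*t <= 6 || t <= 9) && (vec[1] <= -4 <==> t == 6) && (t > 10 ==> (t < -6 && t == vec[t + 1] - 5))
Before g := 3*vec[t + 1] - 8: (2*t <= 6 || t <= 9) && (vec[1] <= -4 <==> t == 6) && (t > 10 ==> (t < -6 && t == vec[t + 1] - 5))
Answer: WP = (2*t <= 6 || t <= 9) && (vec[1] <= -4 <==> t == 6) && (t > 10 ==> (t < -6 && t == vec[t + 1] - 5))
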